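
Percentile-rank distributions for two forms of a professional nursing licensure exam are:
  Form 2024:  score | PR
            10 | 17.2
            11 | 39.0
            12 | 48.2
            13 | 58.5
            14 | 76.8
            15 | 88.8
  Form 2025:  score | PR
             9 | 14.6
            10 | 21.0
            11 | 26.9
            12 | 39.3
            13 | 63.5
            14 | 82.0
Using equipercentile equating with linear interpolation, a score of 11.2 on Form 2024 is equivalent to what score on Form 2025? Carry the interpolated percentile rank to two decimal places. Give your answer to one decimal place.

PR of 11.2 on Form 2024: 39.0 + (11.2 − 11)/(12 − 11) × (48.2 − 39.0) = 40.84
On Form 2025, PR 40.84 falls between score 12 (PR 39.3) and 13 (PR 63.5).
Interpolate: 12 + (40.84 − 39.3)/(63.5 − 39.3) × (13 − 12) = 12.1

12.1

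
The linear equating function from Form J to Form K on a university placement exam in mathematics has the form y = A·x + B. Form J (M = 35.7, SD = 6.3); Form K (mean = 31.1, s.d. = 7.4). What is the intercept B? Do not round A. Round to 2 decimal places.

A = SD_Y / SD_X = 7.4 / 6.3 = 1.174603
B = M_Y − A·M_X = 31.1 − 1.174603 × 35.7 = -10.83

-10.83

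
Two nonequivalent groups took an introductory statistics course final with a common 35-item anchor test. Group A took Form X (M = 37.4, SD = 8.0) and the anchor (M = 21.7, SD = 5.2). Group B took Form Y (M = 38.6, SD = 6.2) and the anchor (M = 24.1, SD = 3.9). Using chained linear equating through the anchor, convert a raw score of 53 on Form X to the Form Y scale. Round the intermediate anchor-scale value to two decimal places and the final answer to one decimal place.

Form X → anchor (Group A): v = (5.2/8.0)(53 − 37.4) + 21.7 = 31.84
anchor → Form Y (Group B): y = (6.2/3.9)(31.84 − 24.1) + 38.6 = 50.9

50.9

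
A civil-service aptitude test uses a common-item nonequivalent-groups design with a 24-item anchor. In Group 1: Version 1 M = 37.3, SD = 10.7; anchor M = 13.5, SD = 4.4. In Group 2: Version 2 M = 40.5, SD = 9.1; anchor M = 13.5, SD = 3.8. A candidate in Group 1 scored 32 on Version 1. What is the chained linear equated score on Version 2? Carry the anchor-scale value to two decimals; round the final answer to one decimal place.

35.3

Version 1 → anchor (Group 1): v = (4.4/10.7)(32 − 37.3) + 13.5 = 11.32
anchor → Version 2 (Group 2): y = (9.1/3.8)(11.32 − 13.5) + 40.5 = 35.3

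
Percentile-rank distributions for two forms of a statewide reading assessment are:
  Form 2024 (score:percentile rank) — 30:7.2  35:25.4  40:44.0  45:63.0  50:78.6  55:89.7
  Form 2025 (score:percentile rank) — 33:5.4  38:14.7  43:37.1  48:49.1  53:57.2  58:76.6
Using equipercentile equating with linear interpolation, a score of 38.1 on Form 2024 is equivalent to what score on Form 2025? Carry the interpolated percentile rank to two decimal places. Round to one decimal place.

43.0

PR of 38.1 on Form 2024: 25.4 + (38.1 − 35)/(40 − 35) × (44.0 − 25.4) = 36.93
On Form 2025, PR 36.93 falls between score 38 (PR 14.7) and 43 (PR 37.1).
Interpolate: 38 + (36.93 − 14.7)/(37.1 − 14.7) × (43 − 38) = 43.0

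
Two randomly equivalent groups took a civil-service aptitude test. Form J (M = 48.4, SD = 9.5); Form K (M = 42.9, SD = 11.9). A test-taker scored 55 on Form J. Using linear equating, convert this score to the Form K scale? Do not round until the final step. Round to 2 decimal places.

Linear equating: y = (SD_Y/SD_X)(x − M_X) + M_Y
y = (11.9/9.5)(55 − 48.4) + 42.9
y = 1.252632 × 6.6 + 42.9 = 8.2674 + 42.9 = 51.17

51.17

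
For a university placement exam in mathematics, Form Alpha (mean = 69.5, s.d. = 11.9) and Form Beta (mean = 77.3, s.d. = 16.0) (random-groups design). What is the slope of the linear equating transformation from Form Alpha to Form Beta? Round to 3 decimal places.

A = SD_Y / SD_X = 16.0 / 11.9 = 1.345

1.345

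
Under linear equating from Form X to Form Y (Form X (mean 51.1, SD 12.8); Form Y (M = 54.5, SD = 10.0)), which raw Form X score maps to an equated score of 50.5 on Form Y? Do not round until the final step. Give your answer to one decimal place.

Invert y = (SD_Y/SD_X)(x − M_X) + M_Y:
x = (SD_X/SD_Y)(y − M_Y) + M_X = (12.8/10.0)(50.5 − 54.5) + 51.1
x = 1.280000 × -4.000 + 51.1 = 46.0

46.0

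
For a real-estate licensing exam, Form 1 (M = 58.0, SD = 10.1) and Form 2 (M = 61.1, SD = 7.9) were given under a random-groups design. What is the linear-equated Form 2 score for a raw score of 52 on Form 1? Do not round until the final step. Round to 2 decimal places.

Linear equating: y = (SD_Y/SD_X)(x − M_X) + M_Y
y = (7.9/10.1)(52 − 58.0) + 61.1
y = 0.782178 × -6.0 + 61.1 = -4.6931 + 61.1 = 56.41

56.41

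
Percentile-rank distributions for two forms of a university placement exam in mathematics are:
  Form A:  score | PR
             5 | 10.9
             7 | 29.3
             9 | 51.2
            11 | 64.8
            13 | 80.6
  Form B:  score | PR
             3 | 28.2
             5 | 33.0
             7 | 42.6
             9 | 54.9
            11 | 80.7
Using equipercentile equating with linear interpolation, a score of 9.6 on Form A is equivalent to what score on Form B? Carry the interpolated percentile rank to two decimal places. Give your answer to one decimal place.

9.0

PR of 9.6 on Form A: 51.2 + (9.6 − 9)/(11 − 9) × (64.8 − 51.2) = 55.28
On Form B, PR 55.28 falls between score 9 (PR 54.9) and 11 (PR 80.7).
Interpolate: 9 + (55.28 − 54.9)/(80.7 − 54.9) × (11 − 9) = 9.0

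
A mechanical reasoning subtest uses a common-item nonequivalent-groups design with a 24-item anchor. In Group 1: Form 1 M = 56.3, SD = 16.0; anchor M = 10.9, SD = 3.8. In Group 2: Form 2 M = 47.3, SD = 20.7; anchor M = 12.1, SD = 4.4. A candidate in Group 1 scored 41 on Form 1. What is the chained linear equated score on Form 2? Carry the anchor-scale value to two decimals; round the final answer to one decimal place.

24.6

Form 1 → anchor (Group 1): v = (3.8/16.0)(41 − 56.3) + 10.9 = 7.27
anchor → Form 2 (Group 2): y = (20.7/4.4)(7.27 − 12.1) + 47.3 = 24.6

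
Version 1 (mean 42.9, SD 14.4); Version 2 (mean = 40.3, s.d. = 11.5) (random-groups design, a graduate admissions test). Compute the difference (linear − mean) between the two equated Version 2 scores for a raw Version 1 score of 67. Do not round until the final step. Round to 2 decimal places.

Mean-equated: 67 + (40.3 − 42.9) = 64.40
Linear-equated: (11.5/14.4)(67 − 42.9) + 40.3 = 59.547
Difference = 59.547 − 64.40 = -4.85

-4.85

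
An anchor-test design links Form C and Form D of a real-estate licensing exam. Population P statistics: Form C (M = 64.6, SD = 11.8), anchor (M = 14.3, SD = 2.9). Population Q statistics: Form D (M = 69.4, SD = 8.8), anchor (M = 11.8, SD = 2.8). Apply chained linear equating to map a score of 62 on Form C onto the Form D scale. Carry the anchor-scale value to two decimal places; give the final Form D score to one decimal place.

75.2

Form C → anchor (Population P): v = (2.9/11.8)(62 − 64.6) + 14.3 = 13.66
anchor → Form D (Population Q): y = (8.8/2.8)(13.66 − 11.8) + 69.4 = 75.2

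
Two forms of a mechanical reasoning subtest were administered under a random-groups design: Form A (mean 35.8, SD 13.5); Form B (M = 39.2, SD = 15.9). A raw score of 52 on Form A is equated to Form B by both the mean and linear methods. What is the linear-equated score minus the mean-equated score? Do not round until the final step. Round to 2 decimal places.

2.88

Mean-equated: 52 + (39.2 − 35.8) = 55.40
Linear-equated: (15.9/13.5)(52 − 35.8) + 39.2 = 58.280
Difference = 58.280 − 55.40 = 2.88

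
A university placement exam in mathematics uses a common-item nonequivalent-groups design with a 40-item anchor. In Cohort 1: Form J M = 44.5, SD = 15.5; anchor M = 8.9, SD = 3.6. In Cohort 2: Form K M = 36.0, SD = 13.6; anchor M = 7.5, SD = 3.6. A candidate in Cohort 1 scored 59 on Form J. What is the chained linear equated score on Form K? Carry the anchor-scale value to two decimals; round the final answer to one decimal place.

Form J → anchor (Cohort 1): v = (3.6/15.5)(59 − 44.5) + 8.9 = 12.27
anchor → Form K (Cohort 2): y = (13.6/3.6)(12.27 − 7.5) + 36.0 = 54.0

54.0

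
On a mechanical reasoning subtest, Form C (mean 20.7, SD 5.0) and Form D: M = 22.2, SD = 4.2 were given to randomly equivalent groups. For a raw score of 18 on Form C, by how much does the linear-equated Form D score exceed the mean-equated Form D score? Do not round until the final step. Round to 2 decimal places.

Mean-equated: 18 + (22.2 − 20.7) = 19.50
Linear-equated: (4.2/5.0)(18 − 20.7) + 22.2 = 19.932
Difference = 19.932 − 19.50 = 0.43

0.43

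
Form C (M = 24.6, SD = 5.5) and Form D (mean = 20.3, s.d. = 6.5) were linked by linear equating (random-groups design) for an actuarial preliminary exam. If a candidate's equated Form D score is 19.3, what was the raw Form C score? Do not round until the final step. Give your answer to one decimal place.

23.8

Invert y = (SD_Y/SD_X)(x − M_X) + M_Y:
x = (SD_X/SD_Y)(y − M_Y) + M_X = (5.5/6.5)(19.3 − 20.3) + 24.6
x = 0.846154 × -1.000 + 24.6 = 23.8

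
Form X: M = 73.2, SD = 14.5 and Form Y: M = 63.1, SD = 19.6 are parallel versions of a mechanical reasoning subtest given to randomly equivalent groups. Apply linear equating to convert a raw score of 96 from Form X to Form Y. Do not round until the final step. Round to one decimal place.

93.9

Linear equating: y = (SD_Y/SD_X)(x − M_X) + M_Y
y = (19.6/14.5)(96 − 73.2) + 63.1
y = 1.351724 × 22.8 + 63.1 = 30.8193 + 63.1 = 93.9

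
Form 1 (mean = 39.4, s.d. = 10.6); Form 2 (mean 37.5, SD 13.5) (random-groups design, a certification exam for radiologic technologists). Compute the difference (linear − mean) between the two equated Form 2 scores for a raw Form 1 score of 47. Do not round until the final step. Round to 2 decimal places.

Mean-equated: 47 + (37.5 − 39.4) = 45.10
Linear-equated: (13.5/10.6)(47 − 39.4) + 37.5 = 47.179
Difference = 47.179 − 45.10 = 2.08

2.08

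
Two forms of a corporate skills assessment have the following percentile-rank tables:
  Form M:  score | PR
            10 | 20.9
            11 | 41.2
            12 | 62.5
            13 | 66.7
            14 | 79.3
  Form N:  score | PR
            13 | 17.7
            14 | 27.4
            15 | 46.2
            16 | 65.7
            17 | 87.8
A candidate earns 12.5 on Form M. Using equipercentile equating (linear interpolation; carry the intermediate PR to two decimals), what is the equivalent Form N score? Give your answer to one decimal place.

15.9

PR of 12.5 on Form M: 62.5 + (12.5 − 12)/(13 − 12) × (66.7 − 62.5) = 64.60
On Form N, PR 64.60 falls between score 15 (PR 46.2) and 16 (PR 65.7).
Interpolate: 15 + (64.60 − 46.2)/(65.7 − 46.2) × (16 − 15) = 15.9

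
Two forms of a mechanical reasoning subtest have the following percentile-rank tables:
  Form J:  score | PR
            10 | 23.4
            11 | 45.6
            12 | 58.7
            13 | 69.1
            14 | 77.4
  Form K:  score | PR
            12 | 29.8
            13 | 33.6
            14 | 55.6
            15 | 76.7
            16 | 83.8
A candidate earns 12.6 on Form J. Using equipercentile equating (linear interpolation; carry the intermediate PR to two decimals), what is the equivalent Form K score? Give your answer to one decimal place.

14.4

PR of 12.6 on Form J: 58.7 + (12.6 − 12)/(13 − 12) × (69.1 − 58.7) = 64.94
On Form K, PR 64.94 falls between score 14 (PR 55.6) and 15 (PR 76.7).
Interpolate: 14 + (64.94 − 55.6)/(76.7 − 55.6) × (15 − 14) = 14.4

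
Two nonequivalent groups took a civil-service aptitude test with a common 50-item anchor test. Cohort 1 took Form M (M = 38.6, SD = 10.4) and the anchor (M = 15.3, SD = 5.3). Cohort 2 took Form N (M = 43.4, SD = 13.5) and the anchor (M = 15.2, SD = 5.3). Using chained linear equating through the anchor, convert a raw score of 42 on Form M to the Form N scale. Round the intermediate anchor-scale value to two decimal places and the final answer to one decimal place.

48.1

Form M → anchor (Cohort 1): v = (5.3/10.4)(42 − 38.6) + 15.3 = 17.03
anchor → Form N (Cohort 2): y = (13.5/5.3)(17.03 − 15.2) + 43.4 = 48.1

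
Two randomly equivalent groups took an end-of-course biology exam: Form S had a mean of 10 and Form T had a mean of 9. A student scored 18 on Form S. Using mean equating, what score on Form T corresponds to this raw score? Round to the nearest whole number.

17

Mean equating: y = x + (M_Y − M_X) = 18 + (9 − 10) = 17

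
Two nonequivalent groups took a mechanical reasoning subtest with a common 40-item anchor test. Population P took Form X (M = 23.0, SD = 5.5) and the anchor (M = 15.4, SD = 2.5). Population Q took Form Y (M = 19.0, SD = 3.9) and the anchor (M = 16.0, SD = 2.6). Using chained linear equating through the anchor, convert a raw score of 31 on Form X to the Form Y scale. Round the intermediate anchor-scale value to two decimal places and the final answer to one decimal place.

Form X → anchor (Population P): v = (2.5/5.5)(31 − 23.0) + 15.4 = 19.04
anchor → Form Y (Population Q): y = (3.9/2.6)(19.04 − 16.0) + 19.0 = 23.6

23.6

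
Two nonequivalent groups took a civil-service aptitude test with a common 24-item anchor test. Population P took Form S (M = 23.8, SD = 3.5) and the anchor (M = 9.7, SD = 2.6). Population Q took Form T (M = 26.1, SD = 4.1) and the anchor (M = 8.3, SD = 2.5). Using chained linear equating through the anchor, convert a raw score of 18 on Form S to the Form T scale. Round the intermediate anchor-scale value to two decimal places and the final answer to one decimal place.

Form S → anchor (Population P): v = (2.6/3.5)(18 − 23.8) + 9.7 = 5.39
anchor → Form T (Population Q): y = (4.1/2.5)(5.39 − 8.3) + 26.1 = 21.3

21.3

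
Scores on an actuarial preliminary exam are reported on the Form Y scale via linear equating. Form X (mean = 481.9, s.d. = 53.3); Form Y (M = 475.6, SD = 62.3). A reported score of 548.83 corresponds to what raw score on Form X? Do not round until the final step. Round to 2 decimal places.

544.55

Invert y = (SD_Y/SD_X)(x − M_X) + M_Y:
x = (SD_X/SD_Y)(y − M_Y) + M_X = (53.3/62.3)(548.83 − 475.6) + 481.9
x = 0.855538 × 73.230 + 481.9 = 544.55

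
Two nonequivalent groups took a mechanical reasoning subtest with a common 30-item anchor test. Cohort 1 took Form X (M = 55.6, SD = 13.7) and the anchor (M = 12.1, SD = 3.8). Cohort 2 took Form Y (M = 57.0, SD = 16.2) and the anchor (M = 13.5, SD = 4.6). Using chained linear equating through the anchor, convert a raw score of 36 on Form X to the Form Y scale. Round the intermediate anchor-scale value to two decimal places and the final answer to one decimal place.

32.9

Form X → anchor (Cohort 1): v = (3.8/13.7)(36 − 55.6) + 12.1 = 6.66
anchor → Form Y (Cohort 2): y = (16.2/4.6)(6.66 − 13.5) + 57.0 = 32.9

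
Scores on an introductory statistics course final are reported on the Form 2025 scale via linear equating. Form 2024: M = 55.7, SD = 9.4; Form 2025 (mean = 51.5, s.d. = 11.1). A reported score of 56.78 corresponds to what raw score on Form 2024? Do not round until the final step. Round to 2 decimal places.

Invert y = (SD_Y/SD_X)(x − M_X) + M_Y:
x = (SD_X/SD_Y)(y − M_Y) + M_X = (9.4/11.1)(56.78 − 51.5) + 55.7
x = 0.846847 × 5.280 + 55.7 = 60.17

60.17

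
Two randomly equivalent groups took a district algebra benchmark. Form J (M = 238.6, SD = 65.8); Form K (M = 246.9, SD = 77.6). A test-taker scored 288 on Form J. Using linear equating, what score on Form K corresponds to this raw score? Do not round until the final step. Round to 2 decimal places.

305.16

Linear equating: y = (SD_Y/SD_X)(x − M_X) + M_Y
y = (77.6/65.8)(288 − 238.6) + 246.9
y = 1.179331 × 49.4 + 246.9 = 58.2590 + 246.9 = 305.16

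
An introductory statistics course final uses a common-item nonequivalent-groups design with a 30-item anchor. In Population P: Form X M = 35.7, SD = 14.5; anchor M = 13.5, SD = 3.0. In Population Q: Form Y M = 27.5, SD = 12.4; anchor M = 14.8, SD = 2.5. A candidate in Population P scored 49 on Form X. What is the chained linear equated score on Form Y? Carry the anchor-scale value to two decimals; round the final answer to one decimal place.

34.7

Form X → anchor (Population P): v = (3.0/14.5)(49 − 35.7) + 13.5 = 16.25
anchor → Form Y (Population Q): y = (12.4/2.5)(16.25 − 14.8) + 27.5 = 34.7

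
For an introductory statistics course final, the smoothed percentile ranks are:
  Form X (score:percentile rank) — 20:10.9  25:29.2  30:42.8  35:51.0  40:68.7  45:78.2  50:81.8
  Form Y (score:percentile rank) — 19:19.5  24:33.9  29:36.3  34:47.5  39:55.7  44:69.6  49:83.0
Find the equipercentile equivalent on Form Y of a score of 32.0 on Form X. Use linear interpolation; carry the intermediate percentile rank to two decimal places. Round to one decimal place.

PR of 32.0 on Form X: 42.8 + (32.0 − 30)/(35 − 30) × (51.0 − 42.8) = 46.08
On Form Y, PR 46.08 falls between score 29 (PR 36.3) and 34 (PR 47.5).
Interpolate: 29 + (46.08 − 36.3)/(47.5 − 36.3) × (34 − 29) = 33.4

33.4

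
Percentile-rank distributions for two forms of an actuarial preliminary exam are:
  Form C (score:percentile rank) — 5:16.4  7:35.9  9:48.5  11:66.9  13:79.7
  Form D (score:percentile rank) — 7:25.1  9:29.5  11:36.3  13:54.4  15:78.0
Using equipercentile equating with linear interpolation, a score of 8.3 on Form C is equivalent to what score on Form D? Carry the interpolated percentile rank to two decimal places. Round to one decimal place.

PR of 8.3 on Form C: 35.9 + (8.3 − 7)/(9 − 7) × (48.5 − 35.9) = 44.09
On Form D, PR 44.09 falls between score 11 (PR 36.3) and 13 (PR 54.4).
Interpolate: 11 + (44.09 − 36.3)/(54.4 − 36.3) × (13 − 11) = 11.9

11.9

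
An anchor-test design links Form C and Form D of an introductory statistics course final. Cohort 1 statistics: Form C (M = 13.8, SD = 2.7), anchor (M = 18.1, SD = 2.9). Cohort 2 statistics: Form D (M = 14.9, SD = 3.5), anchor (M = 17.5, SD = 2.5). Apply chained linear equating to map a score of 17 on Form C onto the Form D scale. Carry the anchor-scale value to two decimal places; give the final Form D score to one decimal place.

20.6

Form C → anchor (Cohort 1): v = (2.9/2.7)(17 − 13.8) + 18.1 = 21.54
anchor → Form D (Cohort 2): y = (3.5/2.5)(21.54 − 17.5) + 14.9 = 20.6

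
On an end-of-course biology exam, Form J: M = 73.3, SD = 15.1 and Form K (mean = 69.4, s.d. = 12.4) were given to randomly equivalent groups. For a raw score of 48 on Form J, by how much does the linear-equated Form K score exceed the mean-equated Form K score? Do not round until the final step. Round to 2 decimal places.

4.52

Mean-equated: 48 + (69.4 − 73.3) = 44.10
Linear-equated: (12.4/15.1)(48 − 73.3) + 69.4 = 48.624
Difference = 48.624 − 44.10 = 4.52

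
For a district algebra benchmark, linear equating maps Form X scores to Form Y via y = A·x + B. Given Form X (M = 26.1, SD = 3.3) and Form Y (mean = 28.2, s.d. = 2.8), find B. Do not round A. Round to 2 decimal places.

6.05

A = SD_Y / SD_X = 2.8 / 3.3 = 0.848485
B = M_Y − A·M_X = 28.2 − 0.848485 × 26.1 = 6.05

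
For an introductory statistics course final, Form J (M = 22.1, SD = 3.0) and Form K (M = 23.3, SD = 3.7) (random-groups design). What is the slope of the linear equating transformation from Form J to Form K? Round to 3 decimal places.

A = SD_Y / SD_X = 3.7 / 3.0 = 1.233

1.233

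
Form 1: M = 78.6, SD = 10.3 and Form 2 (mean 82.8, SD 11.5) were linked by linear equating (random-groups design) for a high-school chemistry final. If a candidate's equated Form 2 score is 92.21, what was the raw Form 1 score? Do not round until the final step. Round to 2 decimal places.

87.03

Invert y = (SD_Y/SD_X)(x − M_X) + M_Y:
x = (SD_X/SD_Y)(y − M_Y) + M_X = (10.3/11.5)(92.21 − 82.8) + 78.6
x = 0.895652 × 9.410 + 78.6 = 87.03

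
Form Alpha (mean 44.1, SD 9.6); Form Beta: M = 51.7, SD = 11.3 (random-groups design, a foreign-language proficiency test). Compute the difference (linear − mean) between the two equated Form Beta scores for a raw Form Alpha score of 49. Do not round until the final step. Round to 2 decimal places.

0.87

Mean-equated: 49 + (51.7 − 44.1) = 56.60
Linear-equated: (11.3/9.6)(49 − 44.1) + 51.7 = 57.468
Difference = 57.468 − 56.60 = 0.87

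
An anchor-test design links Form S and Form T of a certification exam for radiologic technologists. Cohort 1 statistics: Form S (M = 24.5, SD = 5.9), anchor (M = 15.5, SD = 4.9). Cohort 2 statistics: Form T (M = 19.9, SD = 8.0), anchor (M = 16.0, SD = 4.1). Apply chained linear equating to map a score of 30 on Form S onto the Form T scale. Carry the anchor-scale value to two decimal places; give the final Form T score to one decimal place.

Form S → anchor (Cohort 1): v = (4.9/5.9)(30 − 24.5) + 15.5 = 20.07
anchor → Form T (Cohort 2): y = (8.0/4.1)(20.07 − 16.0) + 19.9 = 27.8

27.8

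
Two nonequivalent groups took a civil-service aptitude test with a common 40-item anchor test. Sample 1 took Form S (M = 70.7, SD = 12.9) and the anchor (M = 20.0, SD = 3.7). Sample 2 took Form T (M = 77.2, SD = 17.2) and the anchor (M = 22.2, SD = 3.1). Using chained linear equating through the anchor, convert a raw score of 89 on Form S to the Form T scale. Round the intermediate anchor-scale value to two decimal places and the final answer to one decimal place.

Form S → anchor (Sample 1): v = (3.7/12.9)(89 − 70.7) + 20.0 = 25.25
anchor → Form T (Sample 2): y = (17.2/3.1)(25.25 − 22.2) + 77.2 = 94.1

94.1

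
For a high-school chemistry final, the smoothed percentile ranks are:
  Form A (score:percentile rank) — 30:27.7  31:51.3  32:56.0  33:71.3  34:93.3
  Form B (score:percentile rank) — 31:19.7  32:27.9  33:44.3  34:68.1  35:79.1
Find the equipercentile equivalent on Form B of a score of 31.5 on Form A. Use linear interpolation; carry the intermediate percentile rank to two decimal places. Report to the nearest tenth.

PR of 31.5 on Form A: 51.3 + (31.5 − 31)/(32 − 31) × (56.0 − 51.3) = 53.65
On Form B, PR 53.65 falls between score 33 (PR 44.3) and 34 (PR 68.1).
Interpolate: 33 + (53.65 − 44.3)/(68.1 − 44.3) × (34 − 33) = 33.4

33.4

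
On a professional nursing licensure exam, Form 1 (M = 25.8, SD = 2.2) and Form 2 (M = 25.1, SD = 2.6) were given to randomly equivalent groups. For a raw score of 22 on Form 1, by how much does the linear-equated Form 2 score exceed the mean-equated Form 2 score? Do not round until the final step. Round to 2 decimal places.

Mean-equated: 22 + (25.1 − 25.8) = 21.30
Linear-equated: (2.6/2.2)(22 − 25.8) + 25.1 = 20.609
Difference = 20.609 − 21.30 = -0.69

-0.69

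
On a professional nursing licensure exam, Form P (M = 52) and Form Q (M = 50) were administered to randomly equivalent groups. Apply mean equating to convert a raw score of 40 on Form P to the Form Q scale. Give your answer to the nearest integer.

38

Mean equating: y = x + (M_Y − M_X) = 40 + (50 − 52) = 38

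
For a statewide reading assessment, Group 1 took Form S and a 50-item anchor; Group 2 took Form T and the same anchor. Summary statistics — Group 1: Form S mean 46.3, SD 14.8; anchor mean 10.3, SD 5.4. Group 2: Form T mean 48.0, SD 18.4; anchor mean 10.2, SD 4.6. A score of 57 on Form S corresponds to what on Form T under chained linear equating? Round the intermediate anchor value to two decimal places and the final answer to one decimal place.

64.0

Form S → anchor (Group 1): v = (5.4/14.8)(57 − 46.3) + 10.3 = 14.20
anchor → Form T (Group 2): y = (18.4/4.6)(14.20 − 10.2) + 48.0 = 64.0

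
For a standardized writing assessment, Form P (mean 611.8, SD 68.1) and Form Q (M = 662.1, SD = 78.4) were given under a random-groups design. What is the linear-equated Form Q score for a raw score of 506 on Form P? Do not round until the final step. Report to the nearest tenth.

540.3

Linear equating: y = (SD_Y/SD_X)(x − M_X) + M_Y
y = (78.4/68.1)(506 − 611.8) + 662.1
y = 1.151248 × -105.8 + 662.1 = -121.8021 + 662.1 = 540.3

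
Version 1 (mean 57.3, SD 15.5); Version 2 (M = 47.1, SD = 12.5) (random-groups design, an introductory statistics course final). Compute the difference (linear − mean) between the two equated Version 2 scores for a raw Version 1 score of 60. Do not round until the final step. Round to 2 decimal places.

Mean-equated: 60 + (47.1 − 57.3) = 49.80
Linear-equated: (12.5/15.5)(60 − 57.3) + 47.1 = 49.277
Difference = 49.277 − 49.80 = -0.52

-0.52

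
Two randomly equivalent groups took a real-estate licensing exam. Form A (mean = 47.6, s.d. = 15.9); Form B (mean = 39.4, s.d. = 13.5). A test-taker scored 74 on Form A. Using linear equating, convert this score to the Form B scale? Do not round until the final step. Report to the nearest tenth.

61.8

Linear equating: y = (SD_Y/SD_X)(x − M_X) + M_Y
y = (13.5/15.9)(74 − 47.6) + 39.4
y = 0.849057 × 26.4 + 39.4 = 22.4151 + 39.4 = 61.8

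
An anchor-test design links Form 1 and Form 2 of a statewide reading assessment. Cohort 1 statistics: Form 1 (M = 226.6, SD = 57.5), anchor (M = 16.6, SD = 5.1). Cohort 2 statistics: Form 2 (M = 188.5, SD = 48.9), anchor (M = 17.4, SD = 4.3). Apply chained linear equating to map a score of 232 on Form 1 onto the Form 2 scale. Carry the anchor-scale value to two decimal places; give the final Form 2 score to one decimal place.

Form 1 → anchor (Cohort 1): v = (5.1/57.5)(232 − 226.6) + 16.6 = 17.08
anchor → Form 2 (Cohort 2): y = (48.9/4.3)(17.08 − 17.4) + 188.5 = 184.9

184.9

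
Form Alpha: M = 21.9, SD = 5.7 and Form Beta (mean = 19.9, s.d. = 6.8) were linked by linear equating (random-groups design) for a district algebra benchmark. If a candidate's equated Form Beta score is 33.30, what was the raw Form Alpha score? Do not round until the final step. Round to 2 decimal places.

Invert y = (SD_Y/SD_X)(x − M_X) + M_Y:
x = (SD_X/SD_Y)(y − M_Y) + M_X = (5.7/6.8)(33.30 − 19.9) + 21.9
x = 0.838235 × 13.400 + 21.9 = 33.13

33.13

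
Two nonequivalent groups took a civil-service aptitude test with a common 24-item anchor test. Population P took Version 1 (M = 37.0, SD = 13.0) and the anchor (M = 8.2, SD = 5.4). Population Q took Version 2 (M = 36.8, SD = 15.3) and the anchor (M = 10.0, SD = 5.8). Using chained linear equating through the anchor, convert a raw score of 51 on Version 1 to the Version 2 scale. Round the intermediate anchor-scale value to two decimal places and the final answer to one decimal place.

47.4

Version 1 → anchor (Population P): v = (5.4/13.0)(51 − 37.0) + 8.2 = 14.02
anchor → Version 2 (Population Q): y = (15.3/5.8)(14.02 − 10.0) + 36.8 = 47.4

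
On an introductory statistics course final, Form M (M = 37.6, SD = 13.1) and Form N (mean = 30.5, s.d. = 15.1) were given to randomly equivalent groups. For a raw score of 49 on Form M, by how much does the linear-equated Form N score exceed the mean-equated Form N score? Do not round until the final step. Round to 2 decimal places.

Mean-equated: 49 + (30.5 − 37.6) = 41.90
Linear-equated: (15.1/13.1)(49 − 37.6) + 30.5 = 43.640
Difference = 43.640 − 41.90 = 1.74

1.74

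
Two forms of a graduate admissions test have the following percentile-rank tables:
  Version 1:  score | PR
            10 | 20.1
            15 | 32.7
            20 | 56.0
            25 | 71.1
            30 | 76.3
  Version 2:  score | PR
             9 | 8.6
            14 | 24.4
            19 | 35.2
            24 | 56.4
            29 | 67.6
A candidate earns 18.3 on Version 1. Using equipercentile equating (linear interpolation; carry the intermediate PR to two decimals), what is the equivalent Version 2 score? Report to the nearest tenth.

PR of 18.3 on Version 1: 32.7 + (18.3 − 15)/(20 − 15) × (56.0 − 32.7) = 48.08
On Version 2, PR 48.08 falls between score 19 (PR 35.2) and 24 (PR 56.4).
Interpolate: 19 + (48.08 − 35.2)/(56.4 − 35.2) × (24 − 19) = 22.0

22.0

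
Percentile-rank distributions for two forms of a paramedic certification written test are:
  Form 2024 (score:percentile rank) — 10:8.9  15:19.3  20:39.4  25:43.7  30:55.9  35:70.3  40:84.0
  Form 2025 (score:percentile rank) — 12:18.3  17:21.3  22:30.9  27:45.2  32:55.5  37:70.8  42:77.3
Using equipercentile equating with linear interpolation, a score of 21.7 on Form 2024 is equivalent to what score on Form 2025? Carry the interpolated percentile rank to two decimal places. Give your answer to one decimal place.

25.5

PR of 21.7 on Form 2024: 39.4 + (21.7 − 20)/(25 − 20) × (43.7 − 39.4) = 40.86
On Form 2025, PR 40.86 falls between score 22 (PR 30.9) and 27 (PR 45.2).
Interpolate: 22 + (40.86 − 30.9)/(45.2 − 30.9) × (27 − 22) = 25.5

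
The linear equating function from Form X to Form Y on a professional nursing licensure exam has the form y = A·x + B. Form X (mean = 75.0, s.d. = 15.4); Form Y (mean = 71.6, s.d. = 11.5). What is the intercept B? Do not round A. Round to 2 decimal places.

A = SD_Y / SD_X = 11.5 / 15.4 = 0.746753
B = M_Y − A·M_X = 71.6 − 0.746753 × 75.0 = 15.59

15.59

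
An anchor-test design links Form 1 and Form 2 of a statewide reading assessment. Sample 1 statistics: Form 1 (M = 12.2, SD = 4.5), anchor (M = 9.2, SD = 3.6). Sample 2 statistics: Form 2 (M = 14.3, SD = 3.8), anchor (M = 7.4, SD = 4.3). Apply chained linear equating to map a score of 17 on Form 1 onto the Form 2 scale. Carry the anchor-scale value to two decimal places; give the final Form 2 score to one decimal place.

Form 1 → anchor (Sample 1): v = (3.6/4.5)(17 − 12.2) + 9.2 = 13.04
anchor → Form 2 (Sample 2): y = (3.8/4.3)(13.04 − 7.4) + 14.3 = 19.3

19.3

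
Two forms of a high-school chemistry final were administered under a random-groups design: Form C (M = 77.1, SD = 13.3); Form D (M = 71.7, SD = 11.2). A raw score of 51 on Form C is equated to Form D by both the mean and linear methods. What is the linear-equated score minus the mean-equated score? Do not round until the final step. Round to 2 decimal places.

Mean-equated: 51 + (71.7 − 77.1) = 45.60
Linear-equated: (11.2/13.3)(51 − 77.1) + 71.7 = 49.721
Difference = 49.721 − 45.60 = 4.12

4.12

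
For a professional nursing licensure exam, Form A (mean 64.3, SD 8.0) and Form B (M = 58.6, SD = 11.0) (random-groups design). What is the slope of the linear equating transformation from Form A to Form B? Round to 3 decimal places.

A = SD_Y / SD_X = 11.0 / 8.0 = 1.375

1.375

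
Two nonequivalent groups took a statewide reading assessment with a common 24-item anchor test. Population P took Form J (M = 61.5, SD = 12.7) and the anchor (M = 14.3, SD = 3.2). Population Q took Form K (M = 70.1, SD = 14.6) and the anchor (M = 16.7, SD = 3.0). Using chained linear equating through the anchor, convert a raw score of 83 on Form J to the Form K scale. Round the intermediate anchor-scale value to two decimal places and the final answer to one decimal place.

Form J → anchor (Population P): v = (3.2/12.7)(83 − 61.5) + 14.3 = 19.72
anchor → Form K (Population Q): y = (14.6/3.0)(19.72 − 16.7) + 70.1 = 84.8

84.8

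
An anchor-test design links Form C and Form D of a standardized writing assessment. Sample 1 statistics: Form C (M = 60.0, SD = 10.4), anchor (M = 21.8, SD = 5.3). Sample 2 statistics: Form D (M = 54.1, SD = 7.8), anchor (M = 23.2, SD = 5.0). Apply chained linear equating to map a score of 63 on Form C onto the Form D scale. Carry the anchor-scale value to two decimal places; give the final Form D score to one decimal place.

Form C → anchor (Sample 1): v = (5.3/10.4)(63 − 60.0) + 21.8 = 23.33
anchor → Form D (Sample 2): y = (7.8/5.0)(23.33 − 23.2) + 54.1 = 54.3

54.3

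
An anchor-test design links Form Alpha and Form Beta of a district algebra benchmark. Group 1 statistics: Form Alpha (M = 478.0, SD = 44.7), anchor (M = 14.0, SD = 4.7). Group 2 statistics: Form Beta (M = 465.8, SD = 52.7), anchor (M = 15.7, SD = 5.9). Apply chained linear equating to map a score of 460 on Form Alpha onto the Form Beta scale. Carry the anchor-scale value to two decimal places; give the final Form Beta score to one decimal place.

433.7

Form Alpha → anchor (Group 1): v = (4.7/44.7)(460 − 478.0) + 14.0 = 12.11
anchor → Form Beta (Group 2): y = (52.7/5.9)(12.11 − 15.7) + 465.8 = 433.7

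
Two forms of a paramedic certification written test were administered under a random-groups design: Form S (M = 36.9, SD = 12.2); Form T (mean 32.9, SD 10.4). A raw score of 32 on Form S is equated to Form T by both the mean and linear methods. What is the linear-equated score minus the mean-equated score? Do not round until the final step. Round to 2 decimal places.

0.72

Mean-equated: 32 + (32.9 − 36.9) = 28.00
Linear-equated: (10.4/12.2)(32 − 36.9) + 32.9 = 28.723
Difference = 28.723 − 28.00 = 0.72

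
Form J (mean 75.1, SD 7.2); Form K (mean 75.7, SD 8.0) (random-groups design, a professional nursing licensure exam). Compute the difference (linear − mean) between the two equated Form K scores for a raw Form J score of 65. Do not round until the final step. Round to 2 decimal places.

-1.12

Mean-equated: 65 + (75.7 − 75.1) = 65.60
Linear-equated: (8.0/7.2)(65 − 75.1) + 75.7 = 64.478
Difference = 64.478 − 65.60 = -1.12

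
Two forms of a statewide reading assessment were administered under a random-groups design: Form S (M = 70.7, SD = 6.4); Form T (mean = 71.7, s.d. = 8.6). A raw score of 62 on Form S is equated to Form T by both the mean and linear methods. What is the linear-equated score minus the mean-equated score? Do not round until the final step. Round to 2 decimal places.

Mean-equated: 62 + (71.7 − 70.7) = 63.00
Linear-equated: (8.6/6.4)(62 − 70.7) + 71.7 = 60.009
Difference = 60.009 − 63.00 = -2.99

-2.99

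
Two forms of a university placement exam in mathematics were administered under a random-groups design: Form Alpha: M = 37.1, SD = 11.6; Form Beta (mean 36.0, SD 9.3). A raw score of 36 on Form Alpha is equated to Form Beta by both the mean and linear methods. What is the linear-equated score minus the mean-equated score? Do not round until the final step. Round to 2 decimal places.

Mean-equated: 36 + (36.0 − 37.1) = 34.90
Linear-equated: (9.3/11.6)(36 − 37.1) + 36.0 = 35.118
Difference = 35.118 − 34.90 = 0.22

0.22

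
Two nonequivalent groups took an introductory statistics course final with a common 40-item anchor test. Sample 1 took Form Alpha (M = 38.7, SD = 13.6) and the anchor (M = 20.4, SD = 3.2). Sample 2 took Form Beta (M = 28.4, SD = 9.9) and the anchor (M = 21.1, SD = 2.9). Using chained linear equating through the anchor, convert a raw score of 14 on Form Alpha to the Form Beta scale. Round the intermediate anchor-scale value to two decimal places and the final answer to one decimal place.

6.2

Form Alpha → anchor (Sample 1): v = (3.2/13.6)(14 − 38.7) + 20.4 = 14.59
anchor → Form Beta (Sample 2): y = (9.9/2.9)(14.59 − 21.1) + 28.4 = 6.2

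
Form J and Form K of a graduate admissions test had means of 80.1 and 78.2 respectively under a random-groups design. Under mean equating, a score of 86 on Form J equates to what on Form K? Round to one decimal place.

Mean equating: y = x + (M_Y − M_X) = 86 + (78.2 − 80.1) = 84.1

84.1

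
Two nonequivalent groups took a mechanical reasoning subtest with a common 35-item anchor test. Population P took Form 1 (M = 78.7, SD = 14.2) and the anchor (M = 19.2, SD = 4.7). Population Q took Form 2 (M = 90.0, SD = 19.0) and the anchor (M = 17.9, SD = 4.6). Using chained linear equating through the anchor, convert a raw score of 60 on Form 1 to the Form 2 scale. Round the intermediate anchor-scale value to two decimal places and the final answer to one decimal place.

Form 1 → anchor (Population P): v = (4.7/14.2)(60 − 78.7) + 19.2 = 13.01
anchor → Form 2 (Population Q): y = (19.0/4.6)(13.01 − 17.9) + 90.0 = 69.8

69.8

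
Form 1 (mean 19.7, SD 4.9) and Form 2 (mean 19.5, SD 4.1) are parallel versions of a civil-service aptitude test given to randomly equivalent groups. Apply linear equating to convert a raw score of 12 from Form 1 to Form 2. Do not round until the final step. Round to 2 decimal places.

Linear equating: y = (SD_Y/SD_X)(x − M_X) + M_Y
y = (4.1/4.9)(12 − 19.7) + 19.5
y = 0.836735 × -7.7 + 19.5 = -6.4429 + 19.5 = 13.06

13.06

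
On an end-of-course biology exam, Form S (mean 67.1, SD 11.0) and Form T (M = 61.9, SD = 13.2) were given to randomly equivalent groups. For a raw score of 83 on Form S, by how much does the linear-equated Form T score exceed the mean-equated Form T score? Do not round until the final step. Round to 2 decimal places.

3.18

Mean-equated: 83 + (61.9 − 67.1) = 77.80
Linear-equated: (13.2/11.0)(83 − 67.1) + 61.9 = 80.980
Difference = 80.980 − 77.80 = 3.18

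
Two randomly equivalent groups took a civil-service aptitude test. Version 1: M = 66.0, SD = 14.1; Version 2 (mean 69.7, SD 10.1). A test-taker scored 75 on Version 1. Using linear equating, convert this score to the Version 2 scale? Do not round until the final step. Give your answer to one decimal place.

Linear equating: y = (SD_Y/SD_X)(x − M_X) + M_Y
y = (10.1/14.1)(75 − 66.0) + 69.7
y = 0.716312 × 9.0 + 69.7 = 6.4468 + 69.7 = 76.1

76.1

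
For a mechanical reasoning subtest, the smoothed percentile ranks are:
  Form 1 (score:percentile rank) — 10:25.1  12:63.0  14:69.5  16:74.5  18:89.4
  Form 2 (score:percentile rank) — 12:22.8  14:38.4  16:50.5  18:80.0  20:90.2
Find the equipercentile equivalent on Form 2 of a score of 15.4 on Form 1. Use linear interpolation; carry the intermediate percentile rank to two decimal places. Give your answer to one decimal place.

PR of 15.4 on Form 1: 69.5 + (15.4 − 14)/(16 − 14) × (74.5 − 69.5) = 73.00
On Form 2, PR 73.00 falls between score 16 (PR 50.5) and 18 (PR 80.0).
Interpolate: 16 + (73.00 − 50.5)/(80.0 − 50.5) × (18 − 16) = 17.5

17.5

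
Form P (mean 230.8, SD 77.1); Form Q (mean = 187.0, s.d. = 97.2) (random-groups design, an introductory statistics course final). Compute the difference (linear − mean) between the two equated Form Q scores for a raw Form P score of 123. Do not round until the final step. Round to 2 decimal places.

Mean-equated: 123 + (187.0 − 230.8) = 79.20
Linear-equated: (97.2/77.1)(123 − 230.8) + 187.0 = 51.096
Difference = 51.096 − 79.20 = -28.10

-28.10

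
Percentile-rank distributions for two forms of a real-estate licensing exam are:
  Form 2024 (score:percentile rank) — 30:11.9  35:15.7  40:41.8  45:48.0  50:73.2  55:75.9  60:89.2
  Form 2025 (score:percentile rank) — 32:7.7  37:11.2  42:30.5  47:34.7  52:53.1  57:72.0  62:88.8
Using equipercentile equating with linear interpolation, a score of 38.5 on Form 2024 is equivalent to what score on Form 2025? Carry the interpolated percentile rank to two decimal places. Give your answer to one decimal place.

46.1

PR of 38.5 on Form 2024: 15.7 + (38.5 − 35)/(40 − 35) × (41.8 − 15.7) = 33.97
On Form 2025, PR 33.97 falls between score 42 (PR 30.5) and 47 (PR 34.7).
Interpolate: 42 + (33.97 − 30.5)/(34.7 − 30.5) × (47 − 42) = 46.1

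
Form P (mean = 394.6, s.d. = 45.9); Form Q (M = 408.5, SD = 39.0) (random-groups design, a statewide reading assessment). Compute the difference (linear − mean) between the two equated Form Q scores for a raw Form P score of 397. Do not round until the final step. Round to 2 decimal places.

Mean-equated: 397 + (408.5 − 394.6) = 410.90
Linear-equated: (39.0/45.9)(397 − 394.6) + 408.5 = 410.539
Difference = 410.539 − 410.90 = -0.36

-0.36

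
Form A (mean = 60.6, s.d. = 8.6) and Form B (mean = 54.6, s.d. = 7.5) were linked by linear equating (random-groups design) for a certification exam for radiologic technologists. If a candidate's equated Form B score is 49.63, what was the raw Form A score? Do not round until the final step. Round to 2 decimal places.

Invert y = (SD_Y/SD_X)(x − M_X) + M_Y:
x = (SD_X/SD_Y)(y − M_Y) + M_X = (8.6/7.5)(49.63 − 54.6) + 60.6
x = 1.146667 × -4.970 + 60.6 = 54.90

54.90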